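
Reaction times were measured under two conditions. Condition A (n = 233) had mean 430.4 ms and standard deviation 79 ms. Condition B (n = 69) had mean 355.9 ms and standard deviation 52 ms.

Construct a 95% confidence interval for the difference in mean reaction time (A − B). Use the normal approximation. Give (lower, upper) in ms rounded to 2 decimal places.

Per-group SEs: s₁/√n₁ = 79/√233 = 5.1755, s₂/√n₂ = 52/√69 = 6.2601.
Unpooled SE of the difference: √(26.78580025 + 39.18885201) = 8.1225.
Margin of error = z* · SE = 1.960 × 8.1225 = 15.9201.
x̄₁ − x̄₂ = 430.4 − 355.9 = 74.5000.
CI: 74.5000 ± 15.9201 = (58.58, 90.42).

(58.58, 90.42)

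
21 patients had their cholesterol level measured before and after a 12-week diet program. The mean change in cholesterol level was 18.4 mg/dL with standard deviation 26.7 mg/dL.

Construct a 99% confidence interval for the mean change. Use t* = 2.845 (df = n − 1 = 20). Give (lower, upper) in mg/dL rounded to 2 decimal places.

This is a matched-pairs design, so SE = s_d/√n = 26.7/√21 = 5.8264.
Margin = 2.845 × 5.8264 = 16.5761; the interval is 18.4 ± 16.5761 = (1.82, 34.98).

(1.82, 34.98)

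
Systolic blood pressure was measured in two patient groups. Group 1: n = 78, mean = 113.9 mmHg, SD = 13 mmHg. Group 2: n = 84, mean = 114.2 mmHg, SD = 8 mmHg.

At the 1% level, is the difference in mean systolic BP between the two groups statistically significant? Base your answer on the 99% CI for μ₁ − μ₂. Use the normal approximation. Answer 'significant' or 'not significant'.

Standard errors of each mean: 13/√78 = 1.4720 and 8/√84 = 0.8729.
SE(x̄₁ − x̄₂) = √(1.4720² + 0.8729²) = 1.7114 for independent samples with unequal variances.
With z* = 2.576, the margin is 2.576 × 1.7114 = 4.4086.
x̄₁ − x̄₂ = 113.9 − 114.2 = -0.3000; the interval is -0.3000 ± 4.4086 = (-4.7086, 4.1086).
The interval (-4.7086, 4.1086) contains 0, so the difference is not significant.

not significant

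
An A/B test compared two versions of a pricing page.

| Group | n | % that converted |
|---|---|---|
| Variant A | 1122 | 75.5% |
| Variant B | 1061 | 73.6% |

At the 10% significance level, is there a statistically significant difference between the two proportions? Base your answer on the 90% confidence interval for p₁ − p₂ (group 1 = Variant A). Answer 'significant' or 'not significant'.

SE₁ = √(p̂₁(1−p̂₁)/n₁) = √(0.7550·0.2450/1122) = 0.01284; SE₂ = √(0.7360·0.2640/1061) = 0.01353.
Independent samples: SE of the difference = √(SE₁² + SE₂²) = √(0.0001648656 + 0.0001830609) = 0.01865.
z* for 90% confidence is 1.645, so the margin of error is 1.645 × 0.01865 = 0.03068.
Point estimate p̂₁ − p̂₂ = 0.7550 − 0.7360 = 0.0190.
0.0190 ± 0.03068 → (-0.01168, 0.04968).
The interval (-0.01168, 0.04968) contains 0, so the difference is not significant.

not significant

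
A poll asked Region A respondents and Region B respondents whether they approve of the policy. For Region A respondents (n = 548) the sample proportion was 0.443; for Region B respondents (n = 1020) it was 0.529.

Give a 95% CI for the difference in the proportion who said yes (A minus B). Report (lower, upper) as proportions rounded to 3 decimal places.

(-0.138, -0.034)

SE₁ = √(p̂₁(1−p̂₁)/n₁) = √(0.4430·0.5570/548) = 0.02122; SE₂ = √(0.5290·0.4710/1020) = 0.01563.
Independent samples: SE of the difference = √(SE₁² + SE₂²) = √(0.0004502884 + 0.0002442969) = 0.02635.
z* for 95% confidence is 1.960, so the margin of error is 1.960 × 0.02635 = 0.05165.
Point estimate p̂₁ − p̂₂ = 0.4430 − 0.5290 = -0.0860.
-0.0860 ± 0.05165 → (-0.138, -0.034).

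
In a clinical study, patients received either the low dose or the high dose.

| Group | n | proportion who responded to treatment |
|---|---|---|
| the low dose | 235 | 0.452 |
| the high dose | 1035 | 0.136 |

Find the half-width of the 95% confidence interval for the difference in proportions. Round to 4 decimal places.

The two standard errors are √(0.4520×0.5480/235) = 0.03247 and √(0.1360×0.8640/1035) = 0.01066.
Because the samples are independent, SE_diff = √(0.03247² + 0.01066²) = 0.03418.
Using z* = 1.960 for 95%, ME = 1.960 × 0.03418 = 0.06699.

0.0670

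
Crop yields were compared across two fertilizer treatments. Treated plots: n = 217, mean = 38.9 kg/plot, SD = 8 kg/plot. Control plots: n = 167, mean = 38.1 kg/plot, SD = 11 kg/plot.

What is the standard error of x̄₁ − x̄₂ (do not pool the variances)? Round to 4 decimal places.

SE₁ = s₁/√n₁ = 8/√217 = 0.5431; SE₂ = 11/√167 = 0.8512.
Independent samples, unequal variances: SE_diff = √(SE₁² + SE₂²) = √(0.29495761 + 0.72454144) = 1.0097.

1.0097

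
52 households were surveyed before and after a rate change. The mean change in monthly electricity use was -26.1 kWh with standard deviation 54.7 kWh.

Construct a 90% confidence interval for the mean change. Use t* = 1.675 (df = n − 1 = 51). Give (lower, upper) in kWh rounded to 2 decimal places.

Paired design: SE = s_d/√n = 54.7/√52 = 7.5855.
t* = 1.675; margin of error = 1.675 × 7.5855 = 12.7057.
-26.1 ± 12.7057 → (-38.81, -13.39).

(-38.81, -13.39)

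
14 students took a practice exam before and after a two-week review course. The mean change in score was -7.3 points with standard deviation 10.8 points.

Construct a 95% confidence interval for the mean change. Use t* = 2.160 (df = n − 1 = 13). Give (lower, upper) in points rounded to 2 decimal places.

Paired design: SE = s_d/√n = 10.8/√14 = 2.8864.
t* = 2.160; margin of error = 2.160 × 2.8864 = 6.2346.
-7.3 ± 6.2346 → (-13.53, -1.07).

(-13.53, -1.07)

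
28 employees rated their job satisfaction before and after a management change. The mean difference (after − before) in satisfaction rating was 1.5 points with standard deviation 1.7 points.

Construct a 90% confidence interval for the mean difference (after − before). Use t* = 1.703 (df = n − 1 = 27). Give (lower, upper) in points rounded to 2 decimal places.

This is a matched-pairs design, so SE = s_d/√n = 1.7/√28 = 0.3213.
Margin = 1.703 × 0.3213 = 0.5472; the interval is 1.5 ± 0.5472 = (0.95, 2.05).

(0.95, 2.05)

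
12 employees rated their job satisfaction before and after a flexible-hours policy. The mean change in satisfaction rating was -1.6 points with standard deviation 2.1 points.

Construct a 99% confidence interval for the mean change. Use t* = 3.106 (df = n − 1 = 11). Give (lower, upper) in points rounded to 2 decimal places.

(-3.48, 0.28)

Paired design: SE = s_d/√n = 2.1/√12 = 0.6062.
t* = 3.106; margin of error = 3.106 × 0.6062 = 1.8829.
-1.6 ± 1.8829 → (-3.48, 0.28).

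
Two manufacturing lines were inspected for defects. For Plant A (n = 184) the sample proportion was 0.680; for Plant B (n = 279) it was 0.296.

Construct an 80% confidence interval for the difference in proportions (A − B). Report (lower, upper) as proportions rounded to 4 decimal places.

(0.3277, 0.4403)

SE₁ = √(p̂₁(1−p̂₁)/n₁) = √(0.6800·0.3200/184) = 0.03439; SE₂ = √(0.2960·0.7040/279) = 0.02733.
Independent samples: SE of the difference = √(SE₁² + SE₂²) = √(0.0011826721 + 0.0007469289) = 0.04393.
z* for 80% confidence is 1.282, so the margin of error is 1.282 × 0.04393 = 0.05632.
Point estimate p̂₁ − p̂₂ = 0.6800 − 0.2960 = 0.3840.
0.3840 ± 0.05632 → (0.3277, 0.4403).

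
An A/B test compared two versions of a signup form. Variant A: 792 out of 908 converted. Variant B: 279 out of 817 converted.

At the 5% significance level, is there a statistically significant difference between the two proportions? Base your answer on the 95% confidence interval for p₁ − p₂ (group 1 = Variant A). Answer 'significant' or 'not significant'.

p̂₁ = 792/908 = 0.8722 and p̂₂ = 279/817 = 0.3415.
SE₁ = √(p̂₁(1−p̂₁)/n₁) = √(0.8722·0.1278/908) = 0.01108; SE₂ = √(0.3415·0.6585/817) = 0.01659.
Independent samples: SE of the difference = √(SE₁² + SE₂²) = √(0.0001227664 + 0.0002752281) = 0.01995.
z* for 95% confidence is 1.960, so the margin of error is 1.960 × 0.01995 = 0.03910.
Point estimate p̂₁ − p̂₂ = 0.8722 − 0.3415 = 0.5307.
0.5307 ± 0.03910 → (0.49160, 0.56980).
The interval (0.49160, 0.56980) does not contain 0, so the difference is significant.

significant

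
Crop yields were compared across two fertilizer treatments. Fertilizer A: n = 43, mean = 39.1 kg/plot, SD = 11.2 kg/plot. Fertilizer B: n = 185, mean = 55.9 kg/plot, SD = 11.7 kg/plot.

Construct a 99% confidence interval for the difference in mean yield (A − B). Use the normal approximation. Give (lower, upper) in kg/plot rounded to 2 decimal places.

(-21.73, -11.87)

SE₁ = s₁/√n₁ = 11.2/√43 = 1.7080; SE₂ = 11.7/√185 = 0.8602.
Independent samples, unequal variances: SE_diff = √(SE₁² + SE₂²) = √(2.917264 + 0.73994404) = 1.9124.
z* = 2.576, so margin of error = 2.576 × 1.9124 = 4.9263.
Difference in means = 39.1 − 55.9 = -16.8000.
-16.8000 ± 4.9263 → (-21.73, -11.87).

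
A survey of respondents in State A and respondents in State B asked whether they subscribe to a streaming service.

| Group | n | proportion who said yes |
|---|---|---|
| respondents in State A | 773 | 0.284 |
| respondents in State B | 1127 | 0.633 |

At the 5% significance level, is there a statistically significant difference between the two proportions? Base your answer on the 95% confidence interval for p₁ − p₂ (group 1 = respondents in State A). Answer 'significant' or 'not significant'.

SE₁ = √(p̂₁(1−p̂₁)/n₁) = √(0.2840·0.7160/773) = 0.01622; SE₂ = √(0.6330·0.3670/1127) = 0.01436.
Independent samples: SE of the difference = √(SE₁² + SE₂²) = √(0.0002630884 + 0.0002062096) = 0.02166.
z* for 95% confidence is 1.960, so the margin of error is 1.960 × 0.02166 = 0.04245.
Point estimate p̂₁ − p̂₂ = 0.2840 − 0.6330 = -0.3490.
-0.3490 ± 0.04245 → (-0.39145, -0.30655).
The interval (-0.39145, -0.30655) does not contain 0, so the difference is significant.

significant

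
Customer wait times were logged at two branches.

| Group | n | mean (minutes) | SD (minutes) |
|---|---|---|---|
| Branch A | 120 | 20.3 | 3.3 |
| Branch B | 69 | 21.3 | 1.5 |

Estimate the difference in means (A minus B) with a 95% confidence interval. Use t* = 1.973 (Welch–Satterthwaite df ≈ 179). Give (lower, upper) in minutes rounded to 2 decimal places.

(-1.69, -0.31)

SE₁ = s₁/√n₁ = 3.3/√120 = 0.3012; SE₂ = 1.5/√69 = 0.1806.
Independent samples, unequal variances: SE_diff = √(SE₁² + SE₂²) = √(0.09072144 + 0.03261636) = 0.3512.
t* = 1.973, so margin of error = 1.973 × 0.3512 = 0.6929.
Difference in means = 20.3 − 21.3 = -1.0000.
-1.0000 ± 0.6929 → (-1.69, -0.31).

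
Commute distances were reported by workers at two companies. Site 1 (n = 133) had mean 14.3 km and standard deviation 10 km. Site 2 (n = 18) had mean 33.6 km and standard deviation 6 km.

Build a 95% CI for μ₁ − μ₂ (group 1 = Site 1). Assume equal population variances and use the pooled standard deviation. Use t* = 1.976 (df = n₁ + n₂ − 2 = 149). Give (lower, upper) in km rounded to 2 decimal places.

(-24.08, -14.52)

s_p = √[((n₁−1)s₁² + (n₂−1)s₂²)/(n₁+n₂−2)] = √[(132·10² + 17·6²)/149] = 9.6280.
SE = 9.6280·√(1/133 + 1/18) = 2.4180.
With t* = 1.976, margin = 1.976 × 2.4180 = 4.7780.
x̄₁ − x̄₂ = 14.3 − 33.6 = -19.3000; interval -19.3000 ± 4.7780 = (-24.08, -14.52).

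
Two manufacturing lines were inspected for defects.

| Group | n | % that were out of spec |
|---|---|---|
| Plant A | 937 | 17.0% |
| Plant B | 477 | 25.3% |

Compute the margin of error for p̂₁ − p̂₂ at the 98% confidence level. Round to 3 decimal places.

The two standard errors are √(0.1700×0.8300/937) = 0.01227 and √(0.2530×0.7470/477) = 0.01990.
Because the samples are independent, SE_diff = √(0.01227² + 0.01990²) = 0.02338.
Using z* = 2.326 for 98%, ME = 2.326 × 0.02338 = 0.05438.

0.054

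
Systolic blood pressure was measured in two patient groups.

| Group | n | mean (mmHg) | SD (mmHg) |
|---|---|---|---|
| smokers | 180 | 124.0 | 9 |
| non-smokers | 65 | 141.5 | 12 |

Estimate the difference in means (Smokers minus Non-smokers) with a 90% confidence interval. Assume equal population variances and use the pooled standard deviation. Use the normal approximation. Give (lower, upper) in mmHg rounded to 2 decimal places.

Pooled variance s_p² = [179·9² + 64·12²] / (180+65−2) = 97.5926, so s_p = 9.8789.
SE_diff = s_p·√(1/n₁ + 1/n₂) = 9.8789·√(1/180 + 1/65) = 1.4295.
z* = 1.645; margin = 1.645 × 1.4295 = 2.3515.
Difference = 124.0 − 141.5 = -17.5000.
-17.5000 ± 2.3515 → (-19.85, -15.15).

(-19.85, -15.15)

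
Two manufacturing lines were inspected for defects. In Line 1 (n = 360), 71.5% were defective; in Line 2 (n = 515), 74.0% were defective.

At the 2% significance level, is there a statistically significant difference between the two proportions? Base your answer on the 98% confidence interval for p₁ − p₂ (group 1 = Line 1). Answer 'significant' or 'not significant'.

not significant

Each SE is √(p̂(1−p̂)/n): √(0.7150·0.2850/360) = 0.02379 and √(0.7400·0.2600/515) = 0.01933.
SE(p̂₁ − p̂₂) = √(SE₁² + SE₂²) = √(0.0005659641 + 0.0003736489) = 0.03065, since the two samples are independent.
At 98% confidence z* = 2.326; margin = 2.326 × 0.03065 = 0.07129.
The difference is 0.7150 − 0.7400 = -0.0250, so the interval is -0.0250 ± 0.07129 = (-0.09629, 0.04629).
The interval (-0.09629, 0.04629) contains 0, so the difference is not significant.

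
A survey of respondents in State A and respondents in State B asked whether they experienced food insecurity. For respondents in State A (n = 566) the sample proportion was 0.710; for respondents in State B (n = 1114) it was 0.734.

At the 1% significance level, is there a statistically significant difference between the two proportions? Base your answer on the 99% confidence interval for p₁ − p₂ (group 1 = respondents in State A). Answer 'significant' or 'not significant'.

not significant

The two standard errors are √(0.7100×0.2900/566) = 0.01907 and √(0.7340×0.2660/1114) = 0.01324.
Because the samples are independent, SE_diff = √(0.01907² + 0.01324²) = 0.02322.
Using z* = 2.576 for 99%, ME = 2.576 × 0.02322 = 0.05981.
p̂₁ − p̂₂ = -0.0240; interval -0.0240 ± 0.05981 gives (-0.08381, 0.03581).
The interval (-0.08381, 0.03581) contains 0, so the difference is not significant.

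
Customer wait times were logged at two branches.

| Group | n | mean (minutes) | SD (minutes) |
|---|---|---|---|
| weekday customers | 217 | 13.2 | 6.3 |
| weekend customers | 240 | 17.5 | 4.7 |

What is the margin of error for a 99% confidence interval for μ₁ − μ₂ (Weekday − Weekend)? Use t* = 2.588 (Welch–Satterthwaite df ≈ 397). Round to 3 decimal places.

1.357

Standard errors of each mean: 6.3/√217 = 0.4277 and 4.7/√240 = 0.3034.
SE(x̄₁ − x̄₂) = √(0.4277² + 0.3034²) = 0.5244 for independent samples with unequal variances.
With t* = 2.588, the margin is 2.588 × 0.5244 = 1.3571.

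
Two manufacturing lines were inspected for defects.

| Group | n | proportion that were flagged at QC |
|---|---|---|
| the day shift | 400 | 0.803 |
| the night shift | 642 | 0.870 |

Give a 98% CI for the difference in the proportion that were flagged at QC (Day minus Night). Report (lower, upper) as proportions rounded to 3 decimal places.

Each SE is √(p̂(1−p̂)/n): √(0.8030·0.1970/400) = 0.01989 and √(0.8700·0.1300/642) = 0.01327.
SE(p̂₁ − p̂₂) = √(SE₁² + SE₂²) = √(0.0003956121 + 0.0001760929) = 0.02391, since the two samples are independent.
At 98% confidence z* = 2.326; margin = 2.326 × 0.02391 = 0.05561.
The difference is 0.8030 − 0.8700 = -0.0670, so the interval is -0.0670 ± 0.05561 = (-0.123, -0.011).

(-0.123, -0.011)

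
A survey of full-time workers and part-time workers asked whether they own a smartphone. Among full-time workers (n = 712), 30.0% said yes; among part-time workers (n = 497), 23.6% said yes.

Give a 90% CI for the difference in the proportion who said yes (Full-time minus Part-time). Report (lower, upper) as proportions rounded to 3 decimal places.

Each SE is √(p̂(1−p̂)/n): √(0.3000·0.7000/712) = 0.01717 and √(0.2360·0.7640/497) = 0.01905.
SE(p̂₁ − p̂₂) = √(SE₁² + SE₂²) = √(0.0002948089 + 0.0003629025) = 0.02565, since the two samples are independent.
At 90% confidence z* = 1.645; margin = 1.645 × 0.02565 = 0.04219.
The difference is 0.3000 − 0.2360 = 0.0640, so the interval is 0.0640 ± 0.04219 = (0.022, 0.106).

(0.022, 0.106)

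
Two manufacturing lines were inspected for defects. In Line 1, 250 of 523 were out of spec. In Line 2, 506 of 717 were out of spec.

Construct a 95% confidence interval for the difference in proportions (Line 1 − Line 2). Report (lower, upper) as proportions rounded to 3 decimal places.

(-0.282, -0.173)

First, p̂₁ = 250/523 = 0.4780; p̂₂ = 506/717 = 0.7057.
The two standard errors are √(0.4780×0.5220/523) = 0.02184 and √(0.7057×0.2943/717) = 0.01702.
Because the samples are independent, SE_diff = √(0.02184² + 0.01702²) = 0.02769.
Using z* = 1.960 for 95%, ME = 1.960 × 0.02769 = 0.05427.
p̂₁ − p̂₂ = -0.2277; interval -0.2277 ± 0.05427 gives (-0.282, -0.173).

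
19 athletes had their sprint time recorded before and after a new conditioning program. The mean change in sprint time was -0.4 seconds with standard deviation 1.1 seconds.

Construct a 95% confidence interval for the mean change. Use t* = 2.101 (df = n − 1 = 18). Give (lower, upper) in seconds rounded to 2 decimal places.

(-0.93, 0.13)

This is a matched-pairs design, so SE = s_d/√n = 1.1/√19 = 0.2524.
Margin = 2.101 × 0.2524 = 0.5303; the interval is -0.4 ± 0.5303 = (-0.93, 0.13).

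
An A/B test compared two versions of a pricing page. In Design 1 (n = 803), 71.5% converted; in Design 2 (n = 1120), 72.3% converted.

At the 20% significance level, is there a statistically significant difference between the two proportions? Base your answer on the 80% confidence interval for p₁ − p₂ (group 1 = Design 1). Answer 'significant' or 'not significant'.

not significant

Each SE is √(p̂(1−p̂)/n): √(0.7150·0.2850/803) = 0.01593 and √(0.7230·0.2770/1120) = 0.01337.
SE(p̂₁ − p̂₂) = √(SE₁² + SE₂²) = √(0.0002537649 + 0.0001787569) = 0.02080, since the two samples are independent.
At 80% confidence z* = 1.282; margin = 1.282 × 0.02080 = 0.02667.
The difference is 0.7150 − 0.7230 = -0.0080, so the interval is -0.0080 ± 0.02667 = (-0.03467, 0.01867).
The interval (-0.03467, 0.01867) contains 0, so the difference is not significant.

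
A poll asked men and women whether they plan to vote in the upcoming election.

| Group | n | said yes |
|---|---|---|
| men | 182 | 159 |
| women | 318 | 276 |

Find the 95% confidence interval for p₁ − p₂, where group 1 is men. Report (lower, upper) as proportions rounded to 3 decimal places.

(-0.055, 0.067)

First, p̂₁ = 159/182 = 0.8736; p̂₂ = 276/318 = 0.8679.
The two standard errors are √(0.8736×0.1264/182) = 0.02463 and √(0.8679×0.1321/318) = 0.01899.
Because the samples are independent, SE_diff = √(0.02463² + 0.01899²) = 0.03110.
Using z* = 1.960 for 95%, ME = 1.960 × 0.03110 = 0.06096.
p̂₁ − p̂₂ = 0.0057; interval 0.0057 ± 0.06096 gives (-0.055, 0.067).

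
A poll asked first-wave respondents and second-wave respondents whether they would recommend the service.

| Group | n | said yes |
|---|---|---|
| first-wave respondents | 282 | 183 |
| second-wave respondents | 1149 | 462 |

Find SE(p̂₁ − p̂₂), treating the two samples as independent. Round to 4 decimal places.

0.0319

Sample proportions: 183/282 = 0.6489, 462/1149 = 0.4021.
Each SE is √(p̂(1−p̂)/n): √(0.6489·0.3511/282) = 0.02842 and √(0.4021·0.5979/1149) = 0.01447.
SE(p̂₁ − p̂₂) = √(SE₁² + SE₂²) = √(0.0008076964 + 0.0002093809) = 0.03189, since the two samples are independent.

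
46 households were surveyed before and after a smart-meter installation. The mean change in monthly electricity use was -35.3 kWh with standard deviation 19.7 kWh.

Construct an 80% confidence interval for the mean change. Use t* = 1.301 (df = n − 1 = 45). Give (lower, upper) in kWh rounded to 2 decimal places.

(-39.08, -31.52)

This is a matched-pairs design, so SE = s_d/√n = 19.7/√46 = 2.9046.
Margin = 1.301 × 2.9046 = 3.7789; the interval is -35.3 ± 3.7789 = (-39.08, -31.52).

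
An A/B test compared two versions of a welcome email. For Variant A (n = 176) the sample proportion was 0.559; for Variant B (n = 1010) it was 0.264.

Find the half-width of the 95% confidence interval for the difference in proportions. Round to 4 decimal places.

0.0782

Each SE is √(p̂(1−p̂)/n): √(0.5590·0.4410/176) = 0.03743 and √(0.2640·0.7360/1010) = 0.01387.
SE(p̂₁ − p̂₂) = √(SE₁² + SE₂²) = √(0.0014010049 + 0.0001923769) = 0.03992, since the two samples are independent.
At 95% confidence z* = 1.960; margin = 1.960 × 0.03992 = 0.07824.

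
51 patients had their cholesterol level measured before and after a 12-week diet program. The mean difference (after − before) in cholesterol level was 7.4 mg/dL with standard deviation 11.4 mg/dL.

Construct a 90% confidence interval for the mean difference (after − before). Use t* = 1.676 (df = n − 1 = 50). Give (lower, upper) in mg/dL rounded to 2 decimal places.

(4.72, 10.08)

This is a matched-pairs design, so SE = s_d/√n = 11.4/√51 = 1.5963.
Margin = 1.676 × 1.5963 = 2.6754; the interval is 7.4 ± 2.6754 = (4.72, 10.08).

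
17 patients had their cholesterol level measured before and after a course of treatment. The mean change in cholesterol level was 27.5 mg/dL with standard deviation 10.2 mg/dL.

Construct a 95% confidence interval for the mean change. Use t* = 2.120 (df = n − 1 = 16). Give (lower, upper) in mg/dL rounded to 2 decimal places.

(22.26, 32.74)

Paired design: SE = s_d/√n = 10.2/√17 = 2.4739.
t* = 2.120; margin of error = 2.120 × 2.4739 = 5.2447.
27.5 ± 5.2447 → (22.26, 32.74).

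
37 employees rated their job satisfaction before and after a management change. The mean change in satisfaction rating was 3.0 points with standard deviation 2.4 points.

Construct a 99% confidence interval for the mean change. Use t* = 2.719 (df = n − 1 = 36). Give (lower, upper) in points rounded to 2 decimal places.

(1.93, 4.07)

Paired design: SE = s_d/√n = 2.4/√37 = 0.3946.
t* = 2.719; margin of error = 2.719 × 0.3946 = 1.0729.
3.0 ± 1.0729 → (1.93, 4.07).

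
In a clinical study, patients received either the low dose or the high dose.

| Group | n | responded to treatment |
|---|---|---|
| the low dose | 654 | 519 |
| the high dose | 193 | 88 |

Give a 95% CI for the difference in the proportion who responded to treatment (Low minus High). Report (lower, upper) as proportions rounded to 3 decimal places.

First, p̂₁ = 519/654 = 0.7936; p̂₂ = 88/193 = 0.4560.
The two standard errors are √(0.7936×0.2064/654) = 0.01583 and √(0.4560×0.5440/193) = 0.03585.
Because the samples are independent, SE_diff = √(0.01583² + 0.03585²) = 0.03919.
Using z* = 1.960 for 95%, ME = 1.960 × 0.03919 = 0.07681.
p̂₁ − p̂₂ = 0.3376; interval 0.3376 ± 0.07681 gives (0.261, 0.414).

(0.261, 0.414)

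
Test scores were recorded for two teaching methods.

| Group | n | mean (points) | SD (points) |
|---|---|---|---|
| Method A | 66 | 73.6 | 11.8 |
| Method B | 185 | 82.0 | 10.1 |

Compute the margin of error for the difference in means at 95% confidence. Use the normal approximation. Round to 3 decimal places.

Standard errors of each mean: 11.8/√66 = 1.4525 and 10.1/√185 = 0.7426.
SE(x̄₁ − x̄₂) = √(1.4525² + 0.7426²) = 1.6313 for independent samples with unequal variances.
With z* = 1.960, the margin is 1.960 × 1.6313 = 3.1973.

3.197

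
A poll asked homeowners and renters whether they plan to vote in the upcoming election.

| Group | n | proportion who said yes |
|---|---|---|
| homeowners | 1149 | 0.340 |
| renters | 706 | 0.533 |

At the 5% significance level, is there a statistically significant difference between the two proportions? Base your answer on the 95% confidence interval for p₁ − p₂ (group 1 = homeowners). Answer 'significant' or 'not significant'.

Each SE is √(p̂(1−p̂)/n): √(0.3400·0.6600/1149) = 0.01397 and √(0.5330·0.4670/706) = 0.01878.
SE(p̂₁ − p̂₂) = √(SE₁² + SE₂²) = √(0.0001951609 + 0.0003526884) = 0.02341, since the two samples are independent.
At 95% confidence z* = 1.960; margin = 1.960 × 0.02341 = 0.04588.
The difference is 0.3400 − 0.5330 = -0.1930, so the interval is -0.1930 ± 0.04588 = (-0.23888, -0.14712).
The interval (-0.23888, -0.14712) does not contain 0, so the difference is significant.

significant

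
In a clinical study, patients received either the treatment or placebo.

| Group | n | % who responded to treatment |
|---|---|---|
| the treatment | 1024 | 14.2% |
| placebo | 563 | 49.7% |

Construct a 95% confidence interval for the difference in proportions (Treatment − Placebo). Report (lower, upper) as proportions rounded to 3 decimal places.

The two standard errors are √(0.1420×0.8580/1024) = 0.01091 and √(0.4970×0.5030/563) = 0.02107.
Because the samples are independent, SE_diff = √(0.01091² + 0.02107²) = 0.02373.
Using z* = 1.960 for 95%, ME = 1.960 × 0.02373 = 0.04651.
p̂₁ − p̂₂ = -0.3550; interval -0.3550 ± 0.04651 gives (-0.402, -0.308).

(-0.402, -0.308)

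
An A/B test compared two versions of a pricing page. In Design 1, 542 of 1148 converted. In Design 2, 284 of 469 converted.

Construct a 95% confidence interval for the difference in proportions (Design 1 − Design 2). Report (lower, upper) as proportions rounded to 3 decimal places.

First, p̂₁ = 542/1148 = 0.4721; p̂₂ = 284/469 = 0.6055.
The two standard errors are √(0.4721×0.5279/1148) = 0.01473 and √(0.6055×0.3945/469) = 0.02257.
Because the samples are independent, SE_diff = √(0.01473² + 0.02257²) = 0.02695.
Using z* = 1.960 for 95%, ME = 1.960 × 0.02695 = 0.05282.
p̂₁ − p̂₂ = -0.1334; interval -0.1334 ± 0.05282 gives (-0.186, -0.081).

(-0.186, -0.081)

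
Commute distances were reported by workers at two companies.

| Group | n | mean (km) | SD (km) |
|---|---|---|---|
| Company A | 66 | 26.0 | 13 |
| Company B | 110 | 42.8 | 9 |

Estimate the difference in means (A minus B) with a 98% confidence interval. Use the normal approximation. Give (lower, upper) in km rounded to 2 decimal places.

SE₁ = s₁/√n₁ = 13/√66 = 1.6002; SE₂ = 9/√110 = 0.8581.
Independent samples, unequal variances: SE_diff = √(SE₁² + SE₂²) = √(2.56064004 + 0.73633561) = 1.8158.
z* = 2.326, so margin of error = 2.326 × 1.8158 = 4.2236.
Difference in means = 26.0 − 42.8 = -16.8000.
-16.8000 ± 4.2236 → (-21.02, -12.58).

(-21.02, -12.58)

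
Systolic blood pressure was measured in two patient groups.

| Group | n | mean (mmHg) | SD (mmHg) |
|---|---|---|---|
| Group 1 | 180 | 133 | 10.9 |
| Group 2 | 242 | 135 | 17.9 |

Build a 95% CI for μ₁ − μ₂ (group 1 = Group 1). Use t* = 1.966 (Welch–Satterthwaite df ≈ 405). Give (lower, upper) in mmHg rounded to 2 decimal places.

Per-group SEs: s₁/√n₁ = 10.9/√180 = 0.8124, s₂/√n₂ = 17.9/√242 = 1.1507.
Unpooled SE of the difference: √(0.65999376 + 1.32411049) = 1.4086.
Margin of error = t* · SE = 1.966 × 1.4086 = 2.7693.
x̄₁ − x̄₂ = 133 − 135 = -2.0000.
CI: -2.0000 ± 2.7693 = (-4.77, 0.77).

(-4.77, 0.77)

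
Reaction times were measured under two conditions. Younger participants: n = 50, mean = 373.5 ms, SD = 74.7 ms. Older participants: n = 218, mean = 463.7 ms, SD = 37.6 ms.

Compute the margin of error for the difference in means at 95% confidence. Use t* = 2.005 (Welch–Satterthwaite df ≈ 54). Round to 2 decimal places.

Standard errors of each mean: 74.7/√50 = 10.5642 and 37.6/√218 = 2.5466.
SE(x̄₁ − x̄₂) = √(10.5642² + 2.5466²) = 10.8668 for independent samples with unequal variances.
With t* = 2.005, the margin is 2.005 × 10.8668 = 21.7879.

21.79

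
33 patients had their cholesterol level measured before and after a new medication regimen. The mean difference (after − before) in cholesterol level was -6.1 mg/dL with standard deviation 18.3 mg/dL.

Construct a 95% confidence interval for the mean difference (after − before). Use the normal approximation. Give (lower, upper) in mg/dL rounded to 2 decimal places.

(-12.34, 0.14)

Paired design: SE = s_d/√n = 18.3/√33 = 3.1856.
z* = 1.960; margin of error = 1.960 × 3.1856 = 6.2438.
-6.1 ± 6.2438 → (-12.34, 0.14).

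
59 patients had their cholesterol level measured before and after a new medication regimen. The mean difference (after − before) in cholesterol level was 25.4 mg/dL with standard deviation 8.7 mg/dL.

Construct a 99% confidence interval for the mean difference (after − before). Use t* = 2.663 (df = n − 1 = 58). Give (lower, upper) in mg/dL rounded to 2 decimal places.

(22.38, 28.42)

This is a matched-pairs design, so SE = s_d/√n = 8.7/√59 = 1.1326.
Margin = 2.663 × 1.1326 = 3.0161; the interval is 25.4 ± 3.0161 = (22.38, 28.42).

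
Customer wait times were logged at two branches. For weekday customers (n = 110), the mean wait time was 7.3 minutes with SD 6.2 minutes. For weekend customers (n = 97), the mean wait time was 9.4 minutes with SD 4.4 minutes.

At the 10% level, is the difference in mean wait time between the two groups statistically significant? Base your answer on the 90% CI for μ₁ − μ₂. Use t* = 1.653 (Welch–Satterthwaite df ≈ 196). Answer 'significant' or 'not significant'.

SE₁ = s₁/√n₁ = 6.2/√110 = 0.5911; SE₂ = 4.4/√97 = 0.4468.
Independent samples, unequal variances: SE_diff = √(SE₁² + SE₂²) = √(0.34939921 + 0.19963024) = 0.7410.
t* = 1.653, so margin of error = 1.653 × 0.7410 = 1.2249.
Difference in means = 7.3 − 9.4 = -2.1000.
-2.1000 ± 1.2249 → (-3.3249, -0.8751).
The interval (-3.3249, -0.8751) does not contain 0, so the difference is significant.

significant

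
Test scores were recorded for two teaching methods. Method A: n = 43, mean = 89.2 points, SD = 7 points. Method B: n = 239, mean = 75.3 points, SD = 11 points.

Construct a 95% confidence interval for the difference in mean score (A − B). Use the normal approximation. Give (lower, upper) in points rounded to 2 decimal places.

(11.39, 16.41)

Standard errors of each mean: 7/√43 = 1.0675 and 11/√239 = 0.7115.
SE(x̄₁ − x̄₂) = √(1.0675² + 0.7115²) = 1.2829 for independent samples with unequal variances.
With z* = 1.960, the margin is 1.960 × 1.2829 = 2.5145.
x̄₁ − x̄₂ = 89.2 − 75.3 = 13.9000; the interval is 13.9000 ± 2.5145 = (11.39, 16.41).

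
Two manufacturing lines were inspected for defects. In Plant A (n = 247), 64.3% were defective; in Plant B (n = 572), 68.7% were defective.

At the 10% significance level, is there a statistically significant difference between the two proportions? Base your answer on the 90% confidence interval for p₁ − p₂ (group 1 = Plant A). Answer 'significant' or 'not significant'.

The two standard errors are √(0.6430×0.3570/247) = 0.03049 and √(0.6870×0.3130/572) = 0.01939.
Because the samples are independent, SE_diff = √(0.03049² + 0.01939²) = 0.03613.
Using z* = 1.645 for 90%, ME = 1.645 × 0.03613 = 0.05943.
p̂₁ − p̂₂ = -0.0440; interval -0.0440 ± 0.05943 gives (-0.10343, 0.01543).
The interval (-0.10343, 0.01543) contains 0, so the difference is not significant.

not significant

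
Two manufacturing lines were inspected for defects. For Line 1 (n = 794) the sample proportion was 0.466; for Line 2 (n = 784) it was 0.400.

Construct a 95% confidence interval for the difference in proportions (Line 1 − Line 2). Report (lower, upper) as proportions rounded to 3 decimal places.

(0.017, 0.115)

SE₁ = √(p̂₁(1−p̂₁)/n₁) = √(0.4660·0.5340/794) = 0.01770; SE₂ = √(0.4000·0.6000/784) = 0.01750.
Independent samples: SE of the difference = √(SE₁² + SE₂²) = √(0.00031329 + 0.00030625) = 0.02489.
z* for 95% confidence is 1.960, so the margin of error is 1.960 × 0.02489 = 0.04878.
Point estimate p̂₁ − p̂₂ = 0.4660 − 0.4000 = 0.0660.
0.0660 ± 0.04878 → (0.017, 0.115).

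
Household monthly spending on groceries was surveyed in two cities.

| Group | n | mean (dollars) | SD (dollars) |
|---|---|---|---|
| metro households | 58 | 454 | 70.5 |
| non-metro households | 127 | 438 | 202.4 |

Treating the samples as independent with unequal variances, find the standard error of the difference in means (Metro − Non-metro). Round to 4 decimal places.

20.2054

Per-group SEs: s₁/√n₁ = 70.5/√58 = 9.2571, s₂/√n₂ = 202.4/√127 = 17.9601.
Unpooled SE of the difference: √(85.69390041 + 322.56519201) = 20.2054.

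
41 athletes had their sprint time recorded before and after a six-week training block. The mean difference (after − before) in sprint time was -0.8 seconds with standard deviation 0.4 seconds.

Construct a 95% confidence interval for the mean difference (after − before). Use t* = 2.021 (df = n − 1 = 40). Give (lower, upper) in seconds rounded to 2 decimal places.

This is a matched-pairs design, so SE = s_d/√n = 0.4/√41 = 0.0625.
Margin = 2.021 × 0.0625 = 0.1263; the interval is -0.8 ± 0.1263 = (-0.93, -0.67).

(-0.93, -0.67)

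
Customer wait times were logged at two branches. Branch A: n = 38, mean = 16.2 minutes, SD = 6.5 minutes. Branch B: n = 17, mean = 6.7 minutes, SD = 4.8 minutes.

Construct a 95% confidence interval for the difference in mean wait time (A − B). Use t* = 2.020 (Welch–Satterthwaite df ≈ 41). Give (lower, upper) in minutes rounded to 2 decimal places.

Per-group SEs: s₁/√n₁ = 6.5/√38 = 1.0544, s₂/√n₂ = 4.8/√17 = 1.1642.
Unpooled SE of the difference: √(1.11175936 + 1.35536164) = 1.5707.
Margin of error = t* · SE = 2.020 × 1.5707 = 3.1728.
x̄₁ − x̄₂ = 16.2 − 6.7 = 9.5000.
CI: 9.5000 ± 3.1728 = (6.33, 12.67).

(6.33, 12.67)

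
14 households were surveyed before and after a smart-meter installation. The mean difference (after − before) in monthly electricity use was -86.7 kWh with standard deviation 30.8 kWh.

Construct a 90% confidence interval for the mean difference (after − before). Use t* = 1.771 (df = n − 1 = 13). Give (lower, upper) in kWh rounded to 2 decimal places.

(-101.28, -72.12)

Paired design: SE = s_d/√n = 30.8/√14 = 8.2316.
t* = 1.771; margin of error = 1.771 × 8.2316 = 14.5782.
-86.7 ± 14.5782 → (-101.28, -72.12).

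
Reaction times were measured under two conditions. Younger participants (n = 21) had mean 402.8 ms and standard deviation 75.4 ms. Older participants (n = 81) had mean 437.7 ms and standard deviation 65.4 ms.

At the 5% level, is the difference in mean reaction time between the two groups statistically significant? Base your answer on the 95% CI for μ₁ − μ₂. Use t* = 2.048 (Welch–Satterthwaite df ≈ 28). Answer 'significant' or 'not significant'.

Standard errors of each mean: 75.4/√21 = 16.4536 and 65.4/√81 = 7.2667.
SE(x̄₁ − x̄₂) = √(16.4536² + 7.2667²) = 17.9868 for independent samples with unequal variances.
With t* = 2.048, the margin is 2.048 × 17.9868 = 36.8370.
x̄₁ − x̄₂ = 402.8 − 437.7 = -34.9000; the interval is -34.9000 ± 36.8370 = (-71.7370, 1.9370).
The interval (-71.7370, 1.9370) contains 0, so the difference is not significant.

not significant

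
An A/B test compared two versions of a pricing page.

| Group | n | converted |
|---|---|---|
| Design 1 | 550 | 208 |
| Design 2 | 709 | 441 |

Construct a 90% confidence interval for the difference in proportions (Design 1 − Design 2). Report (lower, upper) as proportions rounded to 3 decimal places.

(-0.289, -0.198)

Sample proportions: 208/550 = 0.3782, 441/709 = 0.6220.
Each SE is √(p̂(1−p̂)/n): √(0.3782·0.6218/550) = 0.02068 and √(0.6220·0.3780/709) = 0.01821.
SE(p̂₁ − p̂₂) = √(SE₁² + SE₂²) = √(0.0004276624 + 0.0003316041) = 0.02755, since the two samples are independent.
At 90% confidence z* = 1.645; margin = 1.645 × 0.02755 = 0.04532.
The difference is 0.3782 − 0.6220 = -0.2438, so the interval is -0.2438 ± 0.04532 = (-0.289, -0.198).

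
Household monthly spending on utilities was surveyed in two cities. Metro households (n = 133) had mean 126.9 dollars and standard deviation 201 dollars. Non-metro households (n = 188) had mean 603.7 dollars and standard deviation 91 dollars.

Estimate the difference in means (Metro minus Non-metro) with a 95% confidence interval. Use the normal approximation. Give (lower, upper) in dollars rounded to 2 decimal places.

SE₁ = s₁/√n₁ = 201/√133 = 17.4289; SE₂ = 91/√188 = 6.6369.
Independent samples, unequal variances: SE_diff = √(SE₁² + SE₂²) = √(303.76655521 + 44.04844161) = 18.6498.
z* = 1.960, so margin of error = 1.960 × 18.6498 = 36.5536.
Difference in means = 126.9 − 603.7 = -476.8000.
-476.8000 ± 36.5536 → (-513.35, -440.25).

(-513.35, -440.25)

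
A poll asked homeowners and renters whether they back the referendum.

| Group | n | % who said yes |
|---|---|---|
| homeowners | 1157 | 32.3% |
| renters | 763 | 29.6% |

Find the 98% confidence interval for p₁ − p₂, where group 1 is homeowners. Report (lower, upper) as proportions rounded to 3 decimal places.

(-0.023, 0.077)

The two standard errors are √(0.3230×0.6770/1157) = 0.01375 and √(0.2960×0.7040/763) = 0.01653.
Because the samples are independent, SE_diff = √(0.01375² + 0.01653²) = 0.02150.
Using z* = 2.326 for 98%, ME = 2.326 × 0.02150 = 0.05001.
p̂₁ − p̂₂ = 0.0270; interval 0.0270 ± 0.05001 gives (-0.023, 0.077).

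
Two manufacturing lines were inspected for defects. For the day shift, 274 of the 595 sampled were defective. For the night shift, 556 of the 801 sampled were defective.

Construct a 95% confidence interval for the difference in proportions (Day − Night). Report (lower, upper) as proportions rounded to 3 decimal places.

First, p̂₁ = 274/595 = 0.4605; p̂₂ = 556/801 = 0.6941.
The two standard errors are √(0.4605×0.5395/595) = 0.02043 and √(0.6941×0.3059/801) = 0.01628.
Because the samples are independent, SE_diff = √(0.02043² + 0.01628²) = 0.02612.
Using z* = 1.960 for 95%, ME = 1.960 × 0.02612 = 0.05120.
p̂₁ − p̂₂ = -0.2336; interval -0.2336 ± 0.05120 gives (-0.285, -0.182).

(-0.285, -0.182)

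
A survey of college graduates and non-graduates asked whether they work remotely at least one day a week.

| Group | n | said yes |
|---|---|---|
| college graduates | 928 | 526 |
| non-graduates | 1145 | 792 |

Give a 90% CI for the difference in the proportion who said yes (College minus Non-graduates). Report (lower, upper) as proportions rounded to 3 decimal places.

(-0.160, -0.090)

First, p̂₁ = 526/928 = 0.5668; p̂₂ = 792/1145 = 0.6917.
The two standard errors are √(0.5668×0.4332/928) = 0.01627 and √(0.6917×0.3083/1145) = 0.01365.
Because the samples are independent, SE_diff = √(0.01627² + 0.01365²) = 0.02124.
Using z* = 1.645 for 90%, ME = 1.645 × 0.02124 = 0.03494.
p̂₁ − p̂₂ = -0.1249; interval -0.1249 ± 0.03494 gives (-0.160, -0.090).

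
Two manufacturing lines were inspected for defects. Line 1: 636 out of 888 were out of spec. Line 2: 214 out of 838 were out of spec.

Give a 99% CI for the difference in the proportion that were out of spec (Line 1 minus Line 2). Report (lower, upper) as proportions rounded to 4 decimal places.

Sample proportions: 636/888 = 0.7162, 214/838 = 0.2554.
Each SE is √(p̂(1−p̂)/n): √(0.7162·0.2838/888) = 0.01513 and √(0.2554·0.7446/838) = 0.01506.
SE(p̂₁ − p̂₂) = √(SE₁² + SE₂²) = √(0.0002289169 + 0.0002268036) = 0.02135, since the two samples are independent.
At 99% confidence z* = 2.576; margin = 2.576 × 0.02135 = 0.05500.
The difference is 0.7162 − 0.2554 = 0.4608, so the interval is 0.4608 ± 0.05500 = (0.4058, 0.5158).

(0.4058, 0.5158)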